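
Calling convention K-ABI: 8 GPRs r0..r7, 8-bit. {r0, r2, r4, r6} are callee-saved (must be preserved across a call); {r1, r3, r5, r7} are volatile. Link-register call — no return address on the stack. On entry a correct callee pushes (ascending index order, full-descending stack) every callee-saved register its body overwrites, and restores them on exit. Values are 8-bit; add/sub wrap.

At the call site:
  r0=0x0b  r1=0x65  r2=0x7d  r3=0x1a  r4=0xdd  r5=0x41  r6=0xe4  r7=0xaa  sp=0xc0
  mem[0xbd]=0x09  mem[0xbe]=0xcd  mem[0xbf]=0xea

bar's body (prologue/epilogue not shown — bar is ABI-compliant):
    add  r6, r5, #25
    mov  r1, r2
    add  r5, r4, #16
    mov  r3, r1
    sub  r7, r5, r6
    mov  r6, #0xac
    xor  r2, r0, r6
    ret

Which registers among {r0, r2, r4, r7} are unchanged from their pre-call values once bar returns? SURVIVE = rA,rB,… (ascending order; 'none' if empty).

SURVIVE = r0,r2,r4

prologue: push r2 -> mem[0xbf]=0x7d, sp=0xbf
prologue: push r6 -> mem[0xbe]=0xe4, sp=0xbe
body[0] add  r6, r5, #25 -> r6=0x5a
body[1] mov  r1, r2 -> r1=0x7d
body[2] add  r5, r4, #16 -> r5=0xed
body[3] mov  r3, r1 -> r3=0x7d
body[4] sub  r7, r5, r6 -> r7=0x93
body[5] mov  r6, #0xac -> r6=0xac
body[6] xor  r2, r0, r6 -> r2=0xa7
epilogue: pop r6=0xe4, sp=0xbf
epilogue: pop r2=0x7d, sp=0xc0
r0: callee-saved, written=False
r2: callee-saved, written=True
r4: callee-saved, written=False
r7: caller-saved, written=True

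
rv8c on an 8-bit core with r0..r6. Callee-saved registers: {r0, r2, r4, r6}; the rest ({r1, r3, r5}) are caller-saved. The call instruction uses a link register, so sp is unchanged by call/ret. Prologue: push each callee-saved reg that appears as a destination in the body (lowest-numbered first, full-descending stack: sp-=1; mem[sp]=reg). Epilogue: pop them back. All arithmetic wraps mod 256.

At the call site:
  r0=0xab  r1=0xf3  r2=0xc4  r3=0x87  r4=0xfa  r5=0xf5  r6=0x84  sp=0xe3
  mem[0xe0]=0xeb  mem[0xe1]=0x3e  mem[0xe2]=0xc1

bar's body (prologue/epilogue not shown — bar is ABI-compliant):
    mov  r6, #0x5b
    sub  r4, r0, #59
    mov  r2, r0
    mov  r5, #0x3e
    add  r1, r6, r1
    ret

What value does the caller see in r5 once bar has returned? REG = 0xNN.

REG = 0x3e

prologue: push r2 -> mem[0xe2]=0xc4, sp=0xe2
prologue: push r4 -> mem[0xe1]=0xfa, sp=0xe1
prologue: push r6 -> mem[0xe0]=0x84, sp=0xe0
body[0] mov  r6, #0x5b -> r6=0x5b
body[1] sub  r4, r0, #59 -> r4=0x70
body[2] mov  r2, r0 -> r2=0xab
body[3] mov  r5, #0x3e -> r5=0x3e
body[4] add  r1, r6, r1 -> r1=0x4e
epilogue: pop r6=0x84, sp=0xe1
epilogue: pop r4=0xfa, sp=0xe2
epilogue: pop r2=0xc4, sp=0xe3
r5 is caller-saved -> body value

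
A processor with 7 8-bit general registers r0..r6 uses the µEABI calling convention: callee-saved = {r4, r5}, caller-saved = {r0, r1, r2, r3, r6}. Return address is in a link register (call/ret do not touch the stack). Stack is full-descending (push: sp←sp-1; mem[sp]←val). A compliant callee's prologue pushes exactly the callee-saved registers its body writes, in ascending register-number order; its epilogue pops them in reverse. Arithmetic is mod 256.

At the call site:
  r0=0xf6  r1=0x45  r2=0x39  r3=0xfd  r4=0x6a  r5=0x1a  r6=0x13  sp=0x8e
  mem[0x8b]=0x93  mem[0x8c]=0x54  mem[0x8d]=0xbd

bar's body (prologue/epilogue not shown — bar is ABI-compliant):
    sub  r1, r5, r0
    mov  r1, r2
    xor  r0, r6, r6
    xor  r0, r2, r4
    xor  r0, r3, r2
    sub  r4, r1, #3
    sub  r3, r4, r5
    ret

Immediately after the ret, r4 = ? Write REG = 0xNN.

prologue: push r4 -> mem[0x8d]=0x6a, sp=0x8d
body[0] sub  r1, r5, r0 -> r1=0x24
body[1] mov  r1, r2 -> r1=0x39
body[2] xor  r0, r6, r6 -> r0=0x00
body[3] xor  r0, r2, r4 -> r0=0x53
body[4] xor  r0, r3, r2 -> r0=0xc4
body[5] sub  r4, r1, #3 -> r4=0x36
body[6] sub  r3, r4, r5 -> r3=0x1c
epilogue: pop r4=0x6a, sp=0x8e
r4 is callee-saved -> restored

REG = 0x6a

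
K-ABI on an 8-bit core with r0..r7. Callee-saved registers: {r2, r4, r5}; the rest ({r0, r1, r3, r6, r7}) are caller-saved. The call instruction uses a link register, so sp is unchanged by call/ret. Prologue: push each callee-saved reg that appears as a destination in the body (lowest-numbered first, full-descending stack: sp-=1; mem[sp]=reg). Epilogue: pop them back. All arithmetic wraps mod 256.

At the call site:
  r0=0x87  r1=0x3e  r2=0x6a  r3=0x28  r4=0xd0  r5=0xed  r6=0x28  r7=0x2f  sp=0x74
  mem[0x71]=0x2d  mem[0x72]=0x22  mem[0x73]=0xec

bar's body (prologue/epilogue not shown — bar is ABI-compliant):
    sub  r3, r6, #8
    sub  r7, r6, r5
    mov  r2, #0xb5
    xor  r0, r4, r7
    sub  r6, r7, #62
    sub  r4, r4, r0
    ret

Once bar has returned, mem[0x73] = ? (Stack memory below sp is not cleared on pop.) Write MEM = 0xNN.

prologue: push r2 -> mem[0x73]=0x6a, sp=0x73
prologue: push r4 -> mem[0x72]=0xd0, sp=0x72
body[0] sub  r3, r6, #8 -> r3=0x20
body[1] sub  r7, r6, r5 -> r7=0x3b
body[2] mov  r2, #0xb5 -> r2=0xb5
body[3] xor  r0, r4, r7 -> r0=0xeb
body[4] sub  r6, r7, #62 -> r6=0xfd
body[5] sub  r4, r4, r0 -> r4=0xe5
epilogue: pop r4=0xd0, sp=0x73
epilogue: pop r2=0x6a, sp=0x74
prologue pushed ['r2', 'r4'] at ['0x73', '0x72']

MEM = 0x6a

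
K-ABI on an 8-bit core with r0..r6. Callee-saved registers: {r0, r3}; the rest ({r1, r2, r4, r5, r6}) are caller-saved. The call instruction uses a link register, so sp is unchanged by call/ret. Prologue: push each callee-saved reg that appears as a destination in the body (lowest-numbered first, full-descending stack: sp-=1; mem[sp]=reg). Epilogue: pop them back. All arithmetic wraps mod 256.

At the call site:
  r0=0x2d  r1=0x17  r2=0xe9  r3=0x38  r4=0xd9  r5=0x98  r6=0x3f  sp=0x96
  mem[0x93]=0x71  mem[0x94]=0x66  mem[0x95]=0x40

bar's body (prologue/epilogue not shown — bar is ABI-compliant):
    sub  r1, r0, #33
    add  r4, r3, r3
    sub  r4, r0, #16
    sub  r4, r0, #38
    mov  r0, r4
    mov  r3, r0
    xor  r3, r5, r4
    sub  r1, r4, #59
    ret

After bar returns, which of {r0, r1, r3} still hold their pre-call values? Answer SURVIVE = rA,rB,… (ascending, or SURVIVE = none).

SURVIVE = r0,r3

prologue: push r0 -> mem[0x95]=0x2d, sp=0x95
prologue: push r3 -> mem[0x94]=0x38, sp=0x94
body[0] sub  r1, r0, #33 -> r1=0x0c
body[1] add  r4, r3, r3 -> r4=0x70
body[2] sub  r4, r0, #16 -> r4=0x1d
body[3] sub  r4, r0, #38 -> r4=0x07
body[4] mov  r0, r4 -> r0=0x07
body[5] mov  r3, r0 -> r3=0x07
body[6] xor  r3, r5, r4 -> r3=0x9f
body[7] sub  r1, r4, #59 -> r1=0xcc
epilogue: pop r3=0x38, sp=0x95
epilogue: pop r0=0x2d, sp=0x96
r0: callee-saved, written=True
r1: caller-saved, written=True
r3: callee-saved, written=True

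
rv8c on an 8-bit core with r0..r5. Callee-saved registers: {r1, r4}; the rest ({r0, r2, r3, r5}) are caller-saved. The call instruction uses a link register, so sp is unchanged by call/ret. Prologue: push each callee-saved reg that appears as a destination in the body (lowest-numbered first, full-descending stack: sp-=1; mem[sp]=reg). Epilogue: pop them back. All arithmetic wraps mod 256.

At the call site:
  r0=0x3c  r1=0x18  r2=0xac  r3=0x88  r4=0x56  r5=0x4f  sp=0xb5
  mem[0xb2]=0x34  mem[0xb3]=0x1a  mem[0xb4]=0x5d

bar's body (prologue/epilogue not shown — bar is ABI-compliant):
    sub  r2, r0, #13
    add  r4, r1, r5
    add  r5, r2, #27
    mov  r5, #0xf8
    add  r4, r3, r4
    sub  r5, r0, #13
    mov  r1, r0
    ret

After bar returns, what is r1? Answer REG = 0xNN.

REG = 0x18

prologue: push r1 → mem[0xb4]=0x18, sp=0xb4
prologue: push r4 → mem[0xb3]=0x56, sp=0xb3
body[0] sub  r2, r0, #13 → r2=0x2f
body[1] add  r4, r1, r5 → r4=0x67
body[2] add  r5, r2, #27 → r5=0x4a
body[3] mov  r5, #0xf8 → r5=0xf8
body[4] add  r4, r3, r4 → r4=0xef
body[5] sub  r5, r0, #13 → r5=0x2f
body[6] mov  r1, r0 → r1=0x3c
epilogue: pop r4=0x56, sp=0xb4
epilogue: pop r1=0x18, sp=0xb5
r1 is callee-saved → restored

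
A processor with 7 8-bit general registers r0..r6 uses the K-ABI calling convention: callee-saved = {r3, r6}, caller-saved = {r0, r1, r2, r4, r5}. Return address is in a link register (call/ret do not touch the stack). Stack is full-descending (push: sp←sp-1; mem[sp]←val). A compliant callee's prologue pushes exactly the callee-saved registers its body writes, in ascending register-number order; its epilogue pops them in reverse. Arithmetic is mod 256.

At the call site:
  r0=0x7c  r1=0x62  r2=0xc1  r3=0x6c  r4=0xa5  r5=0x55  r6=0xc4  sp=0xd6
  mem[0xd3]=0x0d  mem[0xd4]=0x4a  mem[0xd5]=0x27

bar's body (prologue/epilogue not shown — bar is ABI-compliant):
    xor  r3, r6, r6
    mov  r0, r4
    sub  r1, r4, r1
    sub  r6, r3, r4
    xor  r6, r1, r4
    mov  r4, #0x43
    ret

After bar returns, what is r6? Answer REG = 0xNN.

prologue: push r3 → mem[0xd5]=0x6c, sp=0xd5
prologue: push r6 → mem[0xd4]=0xc4, sp=0xd4
body[0] xor  r3, r6, r6 → r3=0x00
body[1] mov  r0, r4 → r0=0xa5
body[2] sub  r1, r4, r1 → r1=0x43
body[3] sub  r6, r3, r4 → r6=0x5b
body[4] xor  r6, r1, r4 → r6=0xe6
body[5] mov  r4, #0x43 → r4=0x43
epilogue: pop r6=0xc4, sp=0xd5
epilogue: pop r3=0x6c, sp=0xd6
r6 is callee-saved → restored

REG = 0xc4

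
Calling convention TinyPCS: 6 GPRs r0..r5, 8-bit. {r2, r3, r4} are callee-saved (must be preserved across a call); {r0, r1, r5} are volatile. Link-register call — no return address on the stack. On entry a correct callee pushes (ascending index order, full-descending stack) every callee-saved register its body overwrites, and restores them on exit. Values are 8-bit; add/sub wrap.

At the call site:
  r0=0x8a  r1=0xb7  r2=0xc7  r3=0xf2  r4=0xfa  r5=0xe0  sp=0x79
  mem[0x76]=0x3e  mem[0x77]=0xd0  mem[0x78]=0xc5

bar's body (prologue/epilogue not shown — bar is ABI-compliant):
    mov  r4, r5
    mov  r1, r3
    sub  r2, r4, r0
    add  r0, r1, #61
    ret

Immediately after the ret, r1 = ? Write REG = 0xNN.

prologue: push r2 -> mem[0x78]=0xc7, sp=0x78
prologue: push r4 -> mem[0x77]=0xfa, sp=0x77
body[0] mov  r4, r5 -> r4=0xe0
body[1] mov  r1, r3 -> r1=0xf2
body[2] sub  r2, r4, r0 -> r2=0x56
body[3] add  r0, r1, #61 -> r0=0x2f
epilogue: pop r4=0xfa, sp=0x78
epilogue: pop r2=0xc7, sp=0x79
r1 is caller-saved -> body value

REG = 0xf2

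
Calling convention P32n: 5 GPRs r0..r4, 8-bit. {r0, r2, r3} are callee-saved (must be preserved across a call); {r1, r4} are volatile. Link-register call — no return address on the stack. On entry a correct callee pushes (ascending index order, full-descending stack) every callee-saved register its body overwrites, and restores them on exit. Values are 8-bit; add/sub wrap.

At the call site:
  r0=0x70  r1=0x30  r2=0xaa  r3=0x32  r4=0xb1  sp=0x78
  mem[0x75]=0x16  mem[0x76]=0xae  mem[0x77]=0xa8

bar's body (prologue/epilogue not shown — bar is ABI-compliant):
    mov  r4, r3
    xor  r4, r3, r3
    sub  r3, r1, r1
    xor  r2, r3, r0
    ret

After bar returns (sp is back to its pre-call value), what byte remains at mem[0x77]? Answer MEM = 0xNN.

MEM = 0xaa

prologue: push r2 → mem[0x77]=0xaa, sp=0x77
prologue: push r3 → mem[0x76]=0x32, sp=0x76
body[0] mov  r4, r3 → r4=0x32
body[1] xor  r4, r3, r3 → r4=0x00
body[2] sub  r3, r1, r1 → r3=0x00
body[3] xor  r2, r3, r0 → r2=0x70
epilogue: pop r3=0x32, sp=0x77
epilogue: pop r2=0xaa, sp=0x78
prologue pushed ['r2', 'r3'] at ['0x77', '0x76']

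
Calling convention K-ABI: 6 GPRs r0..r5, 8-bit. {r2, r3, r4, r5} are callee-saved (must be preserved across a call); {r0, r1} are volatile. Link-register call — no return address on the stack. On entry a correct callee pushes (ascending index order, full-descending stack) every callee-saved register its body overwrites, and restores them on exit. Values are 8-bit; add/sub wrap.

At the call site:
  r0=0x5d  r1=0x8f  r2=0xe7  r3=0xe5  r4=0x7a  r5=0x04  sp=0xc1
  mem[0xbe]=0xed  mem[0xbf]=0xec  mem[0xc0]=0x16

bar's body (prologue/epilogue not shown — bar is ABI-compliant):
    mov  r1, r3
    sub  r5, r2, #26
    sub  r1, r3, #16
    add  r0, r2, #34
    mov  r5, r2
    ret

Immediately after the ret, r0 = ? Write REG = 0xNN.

prologue: push r5 -> mem[0xc0]=0x04, sp=0xc0
body[0] mov  r1, r3 -> r1=0xe5
body[1] sub  r5, r2, #26 -> r5=0xcd
body[2] sub  r1, r3, #16 -> r1=0xd5
body[3] add  r0, r2, #34 -> r0=0x09
body[4] mov  r5, r2 -> r5=0xe7
epilogue: pop r5=0x04, sp=0xc1
r0 is caller-saved -> body value

REG = 0x09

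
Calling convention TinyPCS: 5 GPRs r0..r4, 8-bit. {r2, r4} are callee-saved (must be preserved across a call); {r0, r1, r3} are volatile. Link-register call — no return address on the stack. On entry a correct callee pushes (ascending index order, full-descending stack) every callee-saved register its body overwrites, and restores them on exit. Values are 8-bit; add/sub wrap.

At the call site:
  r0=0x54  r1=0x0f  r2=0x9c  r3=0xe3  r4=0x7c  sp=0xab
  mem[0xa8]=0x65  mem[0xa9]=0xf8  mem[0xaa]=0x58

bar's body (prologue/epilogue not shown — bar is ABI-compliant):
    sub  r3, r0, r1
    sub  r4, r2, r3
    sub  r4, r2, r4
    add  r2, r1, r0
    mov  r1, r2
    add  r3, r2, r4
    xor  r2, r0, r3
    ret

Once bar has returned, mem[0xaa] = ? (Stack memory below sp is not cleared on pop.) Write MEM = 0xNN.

prologue: push r2 → mem[0xaa]=0x9c, sp=0xaa
prologue: push r4 → mem[0xa9]=0x7c, sp=0xa9
body[0] sub  r3, r0, r1 → r3=0x45
body[1] sub  r4, r2, r3 → r4=0x57
body[2] sub  r4, r2, r4 → r4=0x45
body[3] add  r2, r1, r0 → r2=0x63
body[4] mov  r1, r2 → r1=0x63
body[5] add  r3, r2, r4 → r3=0xa8
body[6] xor  r2, r0, r3 → r2=0xfc
epilogue: pop r4=0x7c, sp=0xaa
epilogue: pop r2=0x9c, sp=0xab
prologue pushed ['r2', 'r4'] at ['0xaa', '0xa9']

MEM = 0x9c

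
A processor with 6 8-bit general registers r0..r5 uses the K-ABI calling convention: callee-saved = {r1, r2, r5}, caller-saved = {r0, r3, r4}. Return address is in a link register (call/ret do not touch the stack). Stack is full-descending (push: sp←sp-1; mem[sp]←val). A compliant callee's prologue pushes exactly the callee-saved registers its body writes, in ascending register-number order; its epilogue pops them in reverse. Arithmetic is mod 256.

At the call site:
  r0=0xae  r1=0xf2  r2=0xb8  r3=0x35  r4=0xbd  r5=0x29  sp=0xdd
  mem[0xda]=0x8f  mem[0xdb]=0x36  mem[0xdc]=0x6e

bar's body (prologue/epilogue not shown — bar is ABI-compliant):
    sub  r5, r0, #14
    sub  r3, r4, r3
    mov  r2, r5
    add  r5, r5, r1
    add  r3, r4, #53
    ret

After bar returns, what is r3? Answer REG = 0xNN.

prologue: push r2 -> mem[0xdc]=0xb8, sp=0xdc
prologue: push r5 -> mem[0xdb]=0x29, sp=0xdb
body[0] sub  r5, r0, #14 -> r5=0xa0
body[1] sub  r3, r4, r3 -> r3=0x88
body[2] mov  r2, r5 -> r2=0xa0
body[3] add  r5, r5, r1 -> r5=0x92
body[4] add  r3, r4, #53 -> r3=0xf2
epilogue: pop r5=0x29, sp=0xdc
epilogue: pop r2=0xb8, sp=0xdd
r3 is caller-saved -> body value

REG = 0xf2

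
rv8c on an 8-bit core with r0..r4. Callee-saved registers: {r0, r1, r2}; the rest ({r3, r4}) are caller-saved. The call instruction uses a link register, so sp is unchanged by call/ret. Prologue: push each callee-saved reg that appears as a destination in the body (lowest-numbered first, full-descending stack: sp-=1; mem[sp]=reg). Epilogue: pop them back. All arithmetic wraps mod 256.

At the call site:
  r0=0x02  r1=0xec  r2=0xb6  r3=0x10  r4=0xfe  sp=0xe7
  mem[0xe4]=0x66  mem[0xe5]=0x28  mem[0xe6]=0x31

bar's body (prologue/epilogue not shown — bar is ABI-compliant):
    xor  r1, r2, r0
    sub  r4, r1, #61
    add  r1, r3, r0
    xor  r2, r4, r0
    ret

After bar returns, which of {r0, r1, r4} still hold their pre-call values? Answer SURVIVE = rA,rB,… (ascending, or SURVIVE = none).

prologue: push r1 → mem[0xe6]=0xec, sp=0xe6
prologue: push r2 → mem[0xe5]=0xb6, sp=0xe5
body[0] xor  r1, r2, r0 → r1=0xb4
body[1] sub  r4, r1, #61 → r4=0x77
body[2] add  r1, r3, r0 → r1=0x12
body[3] xor  r2, r4, r0 → r2=0x75
epilogue: pop r2=0xb6, sp=0xe6
epilogue: pop r1=0xec, sp=0xe7
r0: callee-saved, written=False
r1: callee-saved, written=True
r4: caller-saved, written=True

SURVIVE = r0,r1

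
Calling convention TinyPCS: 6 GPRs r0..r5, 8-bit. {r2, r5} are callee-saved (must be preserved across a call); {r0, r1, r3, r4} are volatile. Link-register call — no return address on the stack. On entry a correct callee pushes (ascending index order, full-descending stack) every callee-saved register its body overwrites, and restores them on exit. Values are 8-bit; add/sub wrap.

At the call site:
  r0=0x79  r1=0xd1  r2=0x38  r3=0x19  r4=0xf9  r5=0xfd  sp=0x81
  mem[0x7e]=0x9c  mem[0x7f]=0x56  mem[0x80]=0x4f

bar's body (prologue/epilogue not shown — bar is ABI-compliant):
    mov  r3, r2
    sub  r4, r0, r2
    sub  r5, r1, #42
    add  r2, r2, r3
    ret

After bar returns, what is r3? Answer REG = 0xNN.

prologue: push r2 → mem[0x80]=0x38, sp=0x80
prologue: push r5 → mem[0x7f]=0xfd, sp=0x7f
body[0] mov  r3, r2 → r3=0x38
body[1] sub  r4, r0, r2 → r4=0x41
body[2] sub  r5, r1, #42 → r5=0xa7
body[3] add  r2, r2, r3 → r2=0x70
epilogue: pop r5=0xfd, sp=0x80
epilogue: pop r2=0x38, sp=0x81
r3 is caller-saved → body value

REG = 0x38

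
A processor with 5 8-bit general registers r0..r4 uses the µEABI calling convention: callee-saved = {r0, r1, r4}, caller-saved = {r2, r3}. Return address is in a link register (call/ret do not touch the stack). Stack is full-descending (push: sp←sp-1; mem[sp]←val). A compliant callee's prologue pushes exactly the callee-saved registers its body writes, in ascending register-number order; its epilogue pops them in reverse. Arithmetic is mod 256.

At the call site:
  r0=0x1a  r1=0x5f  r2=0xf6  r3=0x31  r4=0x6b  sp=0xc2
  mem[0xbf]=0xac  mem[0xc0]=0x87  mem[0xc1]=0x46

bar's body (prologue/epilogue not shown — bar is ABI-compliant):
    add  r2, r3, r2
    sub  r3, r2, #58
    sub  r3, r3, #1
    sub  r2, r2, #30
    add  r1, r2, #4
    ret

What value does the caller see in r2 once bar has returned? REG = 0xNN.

REG = 0x09

prologue: push r1 → mem[0xc1]=0x5f, sp=0xc1
body[0] add  r2, r3, r2 → r2=0x27
body[1] sub  r3, r2, #58 → r3=0xed
body[2] sub  r3, r3, #1 → r3=0xec
body[3] sub  r2, r2, #30 → r2=0x09
body[4] add  r1, r2, #4 → r1=0x0d
epilogue: pop r1=0x5f, sp=0xc2
r2 is caller-saved → body value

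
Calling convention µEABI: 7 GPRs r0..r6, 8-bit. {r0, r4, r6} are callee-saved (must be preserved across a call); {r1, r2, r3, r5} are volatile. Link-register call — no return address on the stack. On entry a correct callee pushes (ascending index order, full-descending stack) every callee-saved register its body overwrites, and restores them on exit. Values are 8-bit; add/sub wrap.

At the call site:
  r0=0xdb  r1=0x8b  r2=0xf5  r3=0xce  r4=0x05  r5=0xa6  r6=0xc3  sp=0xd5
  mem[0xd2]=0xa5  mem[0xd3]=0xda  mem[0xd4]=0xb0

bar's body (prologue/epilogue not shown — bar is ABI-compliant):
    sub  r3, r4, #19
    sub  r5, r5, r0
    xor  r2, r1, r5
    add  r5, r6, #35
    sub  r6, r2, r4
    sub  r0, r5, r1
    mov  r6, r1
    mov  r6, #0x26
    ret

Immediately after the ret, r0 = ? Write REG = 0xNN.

prologue: push r0 -> mem[0xd4]=0xdb, sp=0xd4
prologue: push r6 -> mem[0xd3]=0xc3, sp=0xd3
body[0] sub  r3, r4, #19 -> r3=0xf2
body[1] sub  r5, r5, r0 -> r5=0xcb
body[2] xor  r2, r1, r5 -> r2=0x40
body[3] add  r5, r6, #35 -> r5=0xe6
body[4] sub  r6, r2, r4 -> r6=0x3b
body[5] sub  r0, r5, r1 -> r0=0x5b
body[6] mov  r6, r1 -> r6=0x8b
body[7] mov  r6, #0x26 -> r6=0x26
epilogue: pop r6=0xc3, sp=0xd4
epilogue: pop r0=0xdb, sp=0xd5
r0 is callee-saved -> restored

REG = 0xdb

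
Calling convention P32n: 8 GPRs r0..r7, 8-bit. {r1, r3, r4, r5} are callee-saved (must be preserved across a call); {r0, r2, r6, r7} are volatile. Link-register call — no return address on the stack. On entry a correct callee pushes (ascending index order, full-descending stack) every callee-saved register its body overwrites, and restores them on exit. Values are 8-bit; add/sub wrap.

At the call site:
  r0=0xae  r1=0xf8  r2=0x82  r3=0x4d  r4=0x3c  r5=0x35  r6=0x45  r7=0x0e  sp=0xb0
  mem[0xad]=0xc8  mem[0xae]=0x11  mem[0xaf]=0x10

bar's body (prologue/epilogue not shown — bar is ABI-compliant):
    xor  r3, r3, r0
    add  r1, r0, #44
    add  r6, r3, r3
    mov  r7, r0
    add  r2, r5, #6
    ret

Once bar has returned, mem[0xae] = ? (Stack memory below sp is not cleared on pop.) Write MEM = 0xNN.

prologue: push r1 → mem[0xaf]=0xf8, sp=0xaf
prologue: push r3 → mem[0xae]=0x4d, sp=0xae
body[0] xor  r3, r3, r0 → r3=0xe3
body[1] add  r1, r0, #44 → r1=0xda
body[2] add  r6, r3, r3 → r6=0xc6
body[3] mov  r7, r0 → r7=0xae
body[4] add  r2, r5, #6 → r2=0x3b
epilogue: pop r3=0x4d, sp=0xaf
epilogue: pop r1=0xf8, sp=0xb0
prologue pushed ['r1', 'r3'] at ['0xaf', '0xae']

MEM = 0x4d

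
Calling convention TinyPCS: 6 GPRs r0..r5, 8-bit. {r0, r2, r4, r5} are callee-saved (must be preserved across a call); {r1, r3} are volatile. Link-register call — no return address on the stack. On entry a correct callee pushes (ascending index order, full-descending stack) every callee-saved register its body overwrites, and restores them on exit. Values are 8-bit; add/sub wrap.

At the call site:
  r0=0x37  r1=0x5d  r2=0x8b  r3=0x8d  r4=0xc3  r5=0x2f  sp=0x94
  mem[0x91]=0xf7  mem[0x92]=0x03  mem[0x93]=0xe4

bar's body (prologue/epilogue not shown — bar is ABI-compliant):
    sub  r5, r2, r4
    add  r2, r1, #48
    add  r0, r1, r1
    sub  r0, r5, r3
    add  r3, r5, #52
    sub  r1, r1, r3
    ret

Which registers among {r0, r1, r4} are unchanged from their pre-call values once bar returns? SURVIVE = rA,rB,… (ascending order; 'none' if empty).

prologue: push r0 -> mem[0x93]=0x37, sp=0x93
prologue: push r2 -> mem[0x92]=0x8b, sp=0x92
prologue: push r5 -> mem[0x91]=0x2f, sp=0x91
body[0] sub  r5, r2, r4 -> r5=0xc8
body[1] add  r2, r1, #48 -> r2=0x8d
body[2] add  r0, r1, r1 -> r0=0xba
body[3] sub  r0, r5, r3 -> r0=0x3b
body[4] add  r3, r5, #52 -> r3=0xfc
body[5] sub  r1, r1, r3 -> r1=0x61
epilogue: pop r5=0x2f, sp=0x92
epilogue: pop r2=0x8b, sp=0x93
epilogue: pop r0=0x37, sp=0x94
r0: callee-saved, written=True
r1: caller-saved, written=True
r4: callee-saved, written=False

SURVIVE = r0,r4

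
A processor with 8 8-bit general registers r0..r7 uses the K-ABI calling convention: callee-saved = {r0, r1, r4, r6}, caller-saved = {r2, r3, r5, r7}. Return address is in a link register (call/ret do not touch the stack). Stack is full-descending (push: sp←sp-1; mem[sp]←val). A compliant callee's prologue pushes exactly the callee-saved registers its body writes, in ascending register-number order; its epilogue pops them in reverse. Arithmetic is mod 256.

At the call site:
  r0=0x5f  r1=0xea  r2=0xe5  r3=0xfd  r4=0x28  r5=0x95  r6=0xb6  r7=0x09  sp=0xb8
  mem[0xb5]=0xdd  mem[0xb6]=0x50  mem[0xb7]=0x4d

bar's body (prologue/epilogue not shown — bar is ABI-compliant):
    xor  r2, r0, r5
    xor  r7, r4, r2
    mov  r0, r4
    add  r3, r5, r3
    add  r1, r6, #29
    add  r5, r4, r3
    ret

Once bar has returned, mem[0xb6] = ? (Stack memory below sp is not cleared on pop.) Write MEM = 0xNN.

prologue: push r0 -> mem[0xb7]=0x5f, sp=0xb7
prologue: push r1 -> mem[0xb6]=0xea, sp=0xb6
body[0] xor  r2, r0, r5 -> r2=0xca
body[1] xor  r7, r4, r2 -> r7=0xe2
body[2] mov  r0, r4 -> r0=0x28
body[3] add  r3, r5, r3 -> r3=0x92
body[4] add  r1, r6, #29 -> r1=0xd3
body[5] add  r5, r4, r3 -> r5=0xba
epilogue: pop r1=0xea, sp=0xb7
epilogue: pop r0=0x5f, sp=0xb8
prologue pushed ['r0', 'r1'] at ['0xb7', '0xb6']

MEM = 0xea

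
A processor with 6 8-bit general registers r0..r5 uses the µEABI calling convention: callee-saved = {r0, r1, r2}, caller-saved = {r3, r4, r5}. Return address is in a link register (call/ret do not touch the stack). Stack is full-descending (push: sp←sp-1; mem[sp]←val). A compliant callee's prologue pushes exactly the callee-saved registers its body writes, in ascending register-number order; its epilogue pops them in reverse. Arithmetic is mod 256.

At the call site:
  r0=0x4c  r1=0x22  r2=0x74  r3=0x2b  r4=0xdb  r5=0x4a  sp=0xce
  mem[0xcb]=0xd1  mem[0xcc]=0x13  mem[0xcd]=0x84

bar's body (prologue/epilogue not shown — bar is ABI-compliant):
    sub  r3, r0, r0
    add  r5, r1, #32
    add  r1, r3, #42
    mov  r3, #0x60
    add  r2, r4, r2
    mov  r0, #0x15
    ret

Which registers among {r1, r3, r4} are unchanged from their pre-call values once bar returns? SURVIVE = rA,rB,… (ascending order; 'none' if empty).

SURVIVE = r1,r4

prologue: push r0 → mem[0xcd]=0x4c, sp=0xcd
prologue: push r1 → mem[0xcc]=0x22, sp=0xcc
prologue: push r2 → mem[0xcb]=0x74, sp=0xcb
body[0] sub  r3, r0, r0 → r3=0x00
body[1] add  r5, r1, #32 → r5=0x42
body[2] add  r1, r3, #42 → r1=0x2a
body[3] mov  r3, #0x60 → r3=0x60
body[4] add  r2, r4, r2 → r2=0x4f
body[5] mov  r0, #0x15 → r0=0x15
epilogue: pop r2=0x74, sp=0xcc
epilogue: pop r1=0x22, sp=0xcd
epilogue: pop r0=0x4c, sp=0xce
r1: callee-saved, written=True
r3: caller-saved, written=True
r4: caller-saved, written=False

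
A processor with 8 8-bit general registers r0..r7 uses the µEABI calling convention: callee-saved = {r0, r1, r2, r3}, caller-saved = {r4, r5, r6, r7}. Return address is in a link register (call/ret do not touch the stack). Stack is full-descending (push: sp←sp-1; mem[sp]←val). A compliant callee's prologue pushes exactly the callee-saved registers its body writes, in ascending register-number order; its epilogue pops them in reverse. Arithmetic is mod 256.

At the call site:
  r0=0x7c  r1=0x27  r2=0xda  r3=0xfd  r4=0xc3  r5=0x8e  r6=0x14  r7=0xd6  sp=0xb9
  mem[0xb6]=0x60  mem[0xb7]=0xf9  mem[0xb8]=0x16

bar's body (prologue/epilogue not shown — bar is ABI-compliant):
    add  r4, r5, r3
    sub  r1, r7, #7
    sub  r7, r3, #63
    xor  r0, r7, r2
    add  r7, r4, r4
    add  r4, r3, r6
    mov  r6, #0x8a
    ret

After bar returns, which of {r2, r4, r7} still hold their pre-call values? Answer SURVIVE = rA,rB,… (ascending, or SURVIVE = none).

SURVIVE = r2

prologue: push r0 → mem[0xb8]=0x7c, sp=0xb8
prologue: push r1 → mem[0xb7]=0x27, sp=0xb7
body[0] add  r4, r5, r3 → r4=0x8b
body[1] sub  r1, r7, #7 → r1=0xcf
body[2] sub  r7, r3, #63 → r7=0xbe
body[3] xor  r0, r7, r2 → r0=0x64
body[4] add  r7, r4, r4 → r7=0x16
body[5] add  r4, r3, r6 → r4=0x11
body[6] mov  r6, #0x8a → r6=0x8a
epilogue: pop r1=0x27, sp=0xb8
epilogue: pop r0=0x7c, sp=0xb9
r2: callee-saved, written=False
r4: caller-saved, written=True
r7: caller-saved, written=True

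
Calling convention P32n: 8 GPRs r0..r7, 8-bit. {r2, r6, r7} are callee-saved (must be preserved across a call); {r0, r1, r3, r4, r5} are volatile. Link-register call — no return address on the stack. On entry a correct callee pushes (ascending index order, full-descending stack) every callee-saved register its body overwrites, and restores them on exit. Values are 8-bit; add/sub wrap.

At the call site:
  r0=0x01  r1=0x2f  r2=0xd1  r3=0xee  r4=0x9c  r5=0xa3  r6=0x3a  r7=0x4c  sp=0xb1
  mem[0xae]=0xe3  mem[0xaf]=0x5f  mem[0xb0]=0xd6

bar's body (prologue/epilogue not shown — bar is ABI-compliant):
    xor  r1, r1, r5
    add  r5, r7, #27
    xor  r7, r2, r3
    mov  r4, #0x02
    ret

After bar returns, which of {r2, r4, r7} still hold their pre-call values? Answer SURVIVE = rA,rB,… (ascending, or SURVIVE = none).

SURVIVE = r2,r7

prologue: push r7 -> mem[0xb0]=0x4c, sp=0xb0
body[0] xor  r1, r1, r5 -> r1=0x8c
body[1] add  r5, r7, #27 -> r5=0x67
body[2] xor  r7, r2, r3 -> r7=0x3f
body[3] mov  r4, #0x02 -> r4=0x02
epilogue: pop r7=0x4c, sp=0xb1
r2: callee-saved, written=False
r4: caller-saved, written=True
r7: callee-saved, written=True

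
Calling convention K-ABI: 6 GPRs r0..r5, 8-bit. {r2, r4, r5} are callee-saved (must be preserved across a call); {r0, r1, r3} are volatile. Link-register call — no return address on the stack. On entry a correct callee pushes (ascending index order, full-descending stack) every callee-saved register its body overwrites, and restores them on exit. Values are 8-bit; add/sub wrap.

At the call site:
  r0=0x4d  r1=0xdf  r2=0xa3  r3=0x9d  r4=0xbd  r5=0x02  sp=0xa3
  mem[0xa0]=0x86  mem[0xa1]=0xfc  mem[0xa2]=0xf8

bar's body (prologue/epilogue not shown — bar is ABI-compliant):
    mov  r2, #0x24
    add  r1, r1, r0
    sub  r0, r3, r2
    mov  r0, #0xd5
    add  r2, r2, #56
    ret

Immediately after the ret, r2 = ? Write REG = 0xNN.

prologue: push r2 -> mem[0xa2]=0xa3, sp=0xa2
body[0] mov  r2, #0x24 -> r2=0x24
body[1] add  r1, r1, r0 -> r1=0x2c
body[2] sub  r0, r3, r2 -> r0=0x79
body[3] mov  r0, #0xd5 -> r0=0xd5
body[4] add  r2, r2, #56 -> r2=0x5c
epilogue: pop r2=0xa3, sp=0xa3
r2 is callee-saved -> restored

REG = 0xa3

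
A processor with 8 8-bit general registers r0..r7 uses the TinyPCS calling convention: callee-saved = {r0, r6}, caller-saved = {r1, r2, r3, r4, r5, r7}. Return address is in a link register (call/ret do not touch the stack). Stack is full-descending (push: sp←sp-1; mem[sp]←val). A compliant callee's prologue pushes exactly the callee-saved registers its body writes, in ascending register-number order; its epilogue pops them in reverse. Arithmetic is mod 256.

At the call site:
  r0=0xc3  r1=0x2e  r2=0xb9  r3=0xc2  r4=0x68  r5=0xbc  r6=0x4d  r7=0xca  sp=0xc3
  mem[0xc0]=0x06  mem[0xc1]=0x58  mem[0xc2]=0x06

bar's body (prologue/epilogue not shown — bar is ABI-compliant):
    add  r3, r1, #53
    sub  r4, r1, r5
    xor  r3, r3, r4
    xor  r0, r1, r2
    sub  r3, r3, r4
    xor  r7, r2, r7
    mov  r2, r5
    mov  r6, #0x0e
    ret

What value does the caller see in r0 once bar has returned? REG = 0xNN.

prologue: push r0 -> mem[0xc2]=0xc3, sp=0xc2
prologue: push r6 -> mem[0xc1]=0x4d, sp=0xc1
body[0] add  r3, r1, #53 -> r3=0x63
body[1] sub  r4, r1, r5 -> r4=0x72
body[2] xor  r3, r3, r4 -> r3=0x11
body[3] xor  r0, r1, r2 -> r0=0x97
body[4] sub  r3, r3, r4 -> r3=0x9f
body[5] xor  r7, r2, r7 -> r7=0x73
body[6] mov  r2, r5 -> r2=0xbc
body[7] mov  r6, #0x0e -> r6=0x0e
epilogue: pop r6=0x4d, sp=0xc2
epilogue: pop r0=0xc3, sp=0xc3
r0 is callee-saved -> restored

REG = 0xc3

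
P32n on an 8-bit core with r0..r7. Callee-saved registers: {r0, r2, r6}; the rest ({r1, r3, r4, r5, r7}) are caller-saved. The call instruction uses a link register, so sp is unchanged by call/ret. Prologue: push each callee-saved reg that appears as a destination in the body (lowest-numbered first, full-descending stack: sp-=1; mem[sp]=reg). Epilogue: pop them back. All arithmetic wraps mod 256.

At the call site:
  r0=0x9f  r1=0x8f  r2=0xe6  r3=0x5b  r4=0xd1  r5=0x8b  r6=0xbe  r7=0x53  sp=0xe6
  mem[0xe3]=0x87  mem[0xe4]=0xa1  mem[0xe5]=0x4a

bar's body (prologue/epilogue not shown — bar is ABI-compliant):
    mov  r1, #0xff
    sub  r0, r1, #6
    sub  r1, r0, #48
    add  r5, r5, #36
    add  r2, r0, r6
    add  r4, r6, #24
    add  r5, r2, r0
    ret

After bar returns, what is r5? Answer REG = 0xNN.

prologue: push r0 → mem[0xe5]=0x9f, sp=0xe5
prologue: push r2 → mem[0xe4]=0xe6, sp=0xe4
body[0] mov  r1, #0xff → r1=0xff
body[1] sub  r0, r1, #6 → r0=0xf9
body[2] sub  r1, r0, #48 → r1=0xc9
body[3] add  r5, r5, #36 → r5=0xaf
body[4] add  r2, r0, r6 → r2=0xb7
body[5] add  r4, r6, #24 → r4=0xd6
body[6] add  r5, r2, r0 → r5=0xb0
epilogue: pop r2=0xe6, sp=0xe5
epilogue: pop r0=0x9f, sp=0xe6
r5 is caller-saved → body value

REG = 0xb0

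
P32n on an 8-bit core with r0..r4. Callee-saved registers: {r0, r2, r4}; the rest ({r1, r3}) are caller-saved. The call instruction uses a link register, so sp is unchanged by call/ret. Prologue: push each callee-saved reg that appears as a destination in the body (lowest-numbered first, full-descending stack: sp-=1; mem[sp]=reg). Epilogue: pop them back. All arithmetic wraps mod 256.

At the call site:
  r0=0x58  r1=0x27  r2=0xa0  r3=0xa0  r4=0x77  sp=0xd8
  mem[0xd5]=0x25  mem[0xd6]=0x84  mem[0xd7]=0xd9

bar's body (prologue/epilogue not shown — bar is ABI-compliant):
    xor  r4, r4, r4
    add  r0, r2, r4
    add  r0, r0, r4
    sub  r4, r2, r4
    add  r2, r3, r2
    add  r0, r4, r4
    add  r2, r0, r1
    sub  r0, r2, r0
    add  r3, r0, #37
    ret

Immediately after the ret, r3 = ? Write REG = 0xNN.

REG = 0x4c

prologue: push r0 -> mem[0xd7]=0x58, sp=0xd7
prologue: push r2 -> mem[0xd6]=0xa0, sp=0xd6
prologue: push r4 -> mem[0xd5]=0x77, sp=0xd5
body[0] xor  r4, r4, r4 -> r4=0x00
body[1] add  r0, r2, r4 -> r0=0xa0
body[2] add  r0, r0, r4 -> r0=0xa0
body[3] sub  r4, r2, r4 -> r4=0xa0
body[4] add  r2, r3, r2 -> r2=0x40
body[5] add  r0, r4, r4 -> r0=0x40
body[6] add  r2, r0, r1 -> r2=0x67
body[7] sub  r0, r2, r0 -> r0=0x27
body[8] add  r3, r0, #37 -> r3=0x4c
epilogue: pop r4=0x77, sp=0xd6
epilogue: pop r2=0xa0, sp=0xd7
epilogue: pop r0=0x58, sp=0xd8
r3 is caller-saved -> body value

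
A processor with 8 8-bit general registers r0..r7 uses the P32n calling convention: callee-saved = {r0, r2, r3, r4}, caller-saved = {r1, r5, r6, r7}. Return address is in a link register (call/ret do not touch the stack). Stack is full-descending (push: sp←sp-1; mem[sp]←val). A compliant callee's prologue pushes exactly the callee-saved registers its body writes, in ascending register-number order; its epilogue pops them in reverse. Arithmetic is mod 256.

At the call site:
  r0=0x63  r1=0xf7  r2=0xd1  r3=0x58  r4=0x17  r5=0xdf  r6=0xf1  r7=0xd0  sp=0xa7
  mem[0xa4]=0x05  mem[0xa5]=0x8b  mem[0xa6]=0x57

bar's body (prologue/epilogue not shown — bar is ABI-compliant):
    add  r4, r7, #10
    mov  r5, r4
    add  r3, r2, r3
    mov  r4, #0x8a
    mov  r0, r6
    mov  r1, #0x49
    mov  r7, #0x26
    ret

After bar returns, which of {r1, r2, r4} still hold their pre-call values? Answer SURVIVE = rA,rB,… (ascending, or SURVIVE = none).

prologue: push r0 → mem[0xa6]=0x63, sp=0xa6
prologue: push r3 → mem[0xa5]=0x58, sp=0xa5
prologue: push r4 → mem[0xa4]=0x17, sp=0xa4
body[0] add  r4, r7, #10 → r4=0xda
body[1] mov  r5, r4 → r5=0xda
body[2] add  r3, r2, r3 → r3=0x29
body[3] mov  r4, #0x8a → r4=0x8a
body[4] mov  r0, r6 → r0=0xf1
body[5] mov  r1, #0x49 → r1=0x49
body[6] mov  r7, #0x26 → r7=0x26
epilogue: pop r4=0x17, sp=0xa5
epilogue: pop r3=0x58, sp=0xa6
epilogue: pop r0=0x63, sp=0xa7
r1: caller-saved, written=True
r2: callee-saved, written=False
r4: callee-saved, written=True

SURVIVE = r2,r4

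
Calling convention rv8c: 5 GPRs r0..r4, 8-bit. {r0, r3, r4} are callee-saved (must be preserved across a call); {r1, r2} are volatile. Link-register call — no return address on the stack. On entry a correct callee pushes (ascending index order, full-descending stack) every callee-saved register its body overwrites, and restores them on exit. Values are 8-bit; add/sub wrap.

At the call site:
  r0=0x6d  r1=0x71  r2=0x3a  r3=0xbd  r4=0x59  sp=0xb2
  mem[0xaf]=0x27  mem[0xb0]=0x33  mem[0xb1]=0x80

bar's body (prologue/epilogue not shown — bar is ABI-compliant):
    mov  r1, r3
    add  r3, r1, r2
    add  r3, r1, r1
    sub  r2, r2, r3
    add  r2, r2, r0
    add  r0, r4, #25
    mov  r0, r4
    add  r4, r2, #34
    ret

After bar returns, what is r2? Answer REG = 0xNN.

REG = 0x2d

prologue: push r0 → mem[0xb1]=0x6d, sp=0xb1
prologue: push r3 → mem[0xb0]=0xbd, sp=0xb0
prologue: push r4 → mem[0xaf]=0x59, sp=0xaf
body[0] mov  r1, r3 → r1=0xbd
body[1] add  r3, r1, r2 → r3=0xf7
body[2] add  r3, r1, r1 → r3=0x7a
body[3] sub  r2, r2, r3 → r2=0xc0
body[4] add  r2, r2, r0 → r2=0x2d
body[5] add  r0, r4, #25 → r0=0x72
body[6] mov  r0, r4 → r0=0x59
body[7] add  r4, r2, #34 → r4=0x4f
epilogue: pop r4=0x59, sp=0xb0
epilogue: pop r3=0xbd, sp=0xb1
epilogue: pop r0=0x6d, sp=0xb2
r2 is caller-saved → body value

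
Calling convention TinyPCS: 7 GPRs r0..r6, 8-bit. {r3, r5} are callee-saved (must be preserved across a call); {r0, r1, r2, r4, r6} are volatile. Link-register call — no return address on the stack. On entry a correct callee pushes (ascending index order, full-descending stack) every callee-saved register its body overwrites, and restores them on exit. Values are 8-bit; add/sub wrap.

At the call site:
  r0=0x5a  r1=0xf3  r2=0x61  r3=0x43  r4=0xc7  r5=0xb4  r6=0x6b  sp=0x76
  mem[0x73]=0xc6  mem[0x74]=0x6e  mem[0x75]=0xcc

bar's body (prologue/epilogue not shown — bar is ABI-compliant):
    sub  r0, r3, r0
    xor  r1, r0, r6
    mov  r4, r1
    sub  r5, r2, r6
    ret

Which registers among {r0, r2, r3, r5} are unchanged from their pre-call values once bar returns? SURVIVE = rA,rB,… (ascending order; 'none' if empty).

prologue: push r5 → mem[0x75]=0xb4, sp=0x75
body[0] sub  r0, r3, r0 → r0=0xe9
body[1] xor  r1, r0, r6 → r1=0x82
body[2] mov  r4, r1 → r4=0x82
body[3] sub  r5, r2, r6 → r5=0xf6
epilogue: pop r5=0xb4, sp=0x76
r0: caller-saved, written=True
r2: caller-saved, written=False
r3: callee-saved, written=False
r5: callee-saved, written=True

SURVIVE = r2,r3,r5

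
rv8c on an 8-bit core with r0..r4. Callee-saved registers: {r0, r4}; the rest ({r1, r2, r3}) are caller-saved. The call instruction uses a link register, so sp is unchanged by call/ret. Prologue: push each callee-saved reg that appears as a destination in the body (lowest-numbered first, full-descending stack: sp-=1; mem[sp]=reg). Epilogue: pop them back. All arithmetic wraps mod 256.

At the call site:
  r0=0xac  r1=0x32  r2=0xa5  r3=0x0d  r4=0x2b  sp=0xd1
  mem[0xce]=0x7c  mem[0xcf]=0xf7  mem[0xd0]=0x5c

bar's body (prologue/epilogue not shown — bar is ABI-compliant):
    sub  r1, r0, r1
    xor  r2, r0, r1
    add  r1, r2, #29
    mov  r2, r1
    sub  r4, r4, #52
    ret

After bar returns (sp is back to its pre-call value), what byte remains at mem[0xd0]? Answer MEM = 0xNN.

MEM = 0x2b

prologue: push r4 → mem[0xd0]=0x2b, sp=0xd0
body[0] sub  r1, r0, r1 → r1=0x7a
body[1] xor  r2, r0, r1 → r2=0xd6
body[2] add  r1, r2, #29 → r1=0xf3
body[3] mov  r2, r1 → r2=0xf3
body[4] sub  r4, r4, #52 → r4=0xf7
epilogue: pop r4=0x2b, sp=0xd1
prologue pushed ['r4'] at ['0xd0']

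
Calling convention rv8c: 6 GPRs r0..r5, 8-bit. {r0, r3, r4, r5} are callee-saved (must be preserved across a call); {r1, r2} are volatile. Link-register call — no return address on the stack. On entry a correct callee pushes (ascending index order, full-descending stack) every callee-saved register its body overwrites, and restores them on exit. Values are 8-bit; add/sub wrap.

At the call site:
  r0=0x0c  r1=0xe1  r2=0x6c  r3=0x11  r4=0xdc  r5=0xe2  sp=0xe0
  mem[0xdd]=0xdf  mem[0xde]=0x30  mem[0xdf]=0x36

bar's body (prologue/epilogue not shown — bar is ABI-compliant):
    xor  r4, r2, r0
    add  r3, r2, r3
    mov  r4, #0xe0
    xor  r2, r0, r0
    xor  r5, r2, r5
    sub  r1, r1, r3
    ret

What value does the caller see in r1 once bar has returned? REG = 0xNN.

prologue: push r3 → mem[0xdf]=0x11, sp=0xdf
prologue: push r4 → mem[0xde]=0xdc, sp=0xde
prologue: push r5 → mem[0xdd]=0xe2, sp=0xdd
body[0] xor  r4, r2, r0 → r4=0x60
body[1] add  r3, r2, r3 → r3=0x7d
body[2] mov  r4, #0xe0 → r4=0xe0
body[3] xor  r2, r0, r0 → r2=0x00
body[4] xor  r5, r2, r5 → r5=0xe2
body[5] sub  r1, r1, r3 → r1=0x64
epilogue: pop r5=0xe2, sp=0xde
epilogue: pop r4=0xdc, sp=0xdf
epilogue: pop r3=0x11, sp=0xe0
r1 is caller-saved → body value

REG = 0x64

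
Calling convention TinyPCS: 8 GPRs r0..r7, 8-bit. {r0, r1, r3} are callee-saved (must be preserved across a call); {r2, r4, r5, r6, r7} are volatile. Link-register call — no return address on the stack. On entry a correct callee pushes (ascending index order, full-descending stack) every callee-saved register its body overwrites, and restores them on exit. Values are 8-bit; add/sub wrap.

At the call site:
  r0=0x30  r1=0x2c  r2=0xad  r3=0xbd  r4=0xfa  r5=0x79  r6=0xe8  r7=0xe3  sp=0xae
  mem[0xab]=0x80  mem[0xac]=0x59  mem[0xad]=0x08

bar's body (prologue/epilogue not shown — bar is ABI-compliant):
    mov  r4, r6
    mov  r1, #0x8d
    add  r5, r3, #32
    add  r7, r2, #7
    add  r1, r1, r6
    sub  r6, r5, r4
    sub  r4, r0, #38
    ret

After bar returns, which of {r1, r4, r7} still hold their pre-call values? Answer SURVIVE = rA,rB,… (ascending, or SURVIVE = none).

SURVIVE = r1

prologue: push r1 → mem[0xad]=0x2c, sp=0xad
body[0] mov  r4, r6 → r4=0xe8
body[1] mov  r1, #0x8d → r1=0x8d
body[2] add  r5, r3, #32 → r5=0xdd
body[3] add  r7, r2, #7 → r7=0xb4
body[4] add  r1, r1, r6 → r1=0x75
body[5] sub  r6, r5, r4 → r6=0xf5
body[6] sub  r4, r0, #38 → r4=0x0a
epilogue: pop r1=0x2c, sp=0xae
r1: callee-saved, written=True
r4: caller-saved, written=True
r7: caller-saved, written=True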